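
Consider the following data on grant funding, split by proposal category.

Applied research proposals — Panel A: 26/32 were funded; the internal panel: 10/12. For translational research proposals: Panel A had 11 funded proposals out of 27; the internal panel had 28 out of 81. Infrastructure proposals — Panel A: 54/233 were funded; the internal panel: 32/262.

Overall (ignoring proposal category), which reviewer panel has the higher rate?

Applied research: Panel A 26/32 = 81.2%, the internal panel 10/12 = 83.3% → the internal panel
Translational research: Panel A 11/27 = 40.7%, the internal panel 28/81 = 34.6% → Panel A
Infrastructure: Panel A 54/233 = 23.2%, the internal panel 32/262 = 12.2% → Panel A
Overall: Panel A 91/292 = 31.2%, the internal panel 70/355 = 19.7% → Panel A
(Neither sweeps every proposal group, but Panel A has the higher pooled rate.)

Panel A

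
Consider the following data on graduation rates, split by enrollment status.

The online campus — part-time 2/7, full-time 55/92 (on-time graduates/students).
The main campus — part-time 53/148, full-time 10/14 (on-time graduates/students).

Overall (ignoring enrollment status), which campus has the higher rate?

the online campus

Part-time: the online campus 2/7 = 28.6%, the main campus 53/148 = 35.8% → the main campus
Full-time: the online campus 55/92 = 59.8%, the main campus 10/14 = 71.4% → the main campus
Overall: the online campus 57/99 = 57.6%, the main campus 63/162 = 38.9% → the online campus
(The main campus wins every enrollment group but the online campus wins overall — the main campus's students skew toward the low-rate part-time group.)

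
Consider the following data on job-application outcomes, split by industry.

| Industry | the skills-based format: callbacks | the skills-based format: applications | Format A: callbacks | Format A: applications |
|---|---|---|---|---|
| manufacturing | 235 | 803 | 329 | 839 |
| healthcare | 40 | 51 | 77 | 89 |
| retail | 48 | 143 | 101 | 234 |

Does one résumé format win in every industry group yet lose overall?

No

Manufacturing: the skills-based format 235/803 = 29.3%, Format A 329/839 = 39.2% → Format A
Healthcare: the skills-based format 40/51 = 78.4%, Format A 77/89 = 86.5% → Format A
Retail: the skills-based format 48/143 = 33.6%, Format A 101/234 = 43.2% → Format A
Overall: the skills-based format 323/997 = 32.4%, Format A 507/1162 = 43.6% → Format A
Format A wins overall and in every industry group — no reversal.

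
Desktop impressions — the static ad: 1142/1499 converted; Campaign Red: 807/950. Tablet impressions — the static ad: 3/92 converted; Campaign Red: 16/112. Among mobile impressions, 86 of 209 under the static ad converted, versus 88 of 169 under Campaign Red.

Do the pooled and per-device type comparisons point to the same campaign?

Yes

Desktop: the static ad 1142/1499 = 76.2%, Campaign Red 807/950 = 84.9% → Campaign Red
Tablet: the static ad 3/92 = 3.3%, Campaign Red 16/112 = 14.3% → Campaign Red
Mobile: the static ad 86/209 = 41.1%, Campaign Red 88/169 = 52.1% → Campaign Red
Overall: the static ad 1231/1800 = 68.4%, Campaign Red 911/1231 = 74.0% → Campaign Red
Campaign Red wins overall and in every device group — no reversal.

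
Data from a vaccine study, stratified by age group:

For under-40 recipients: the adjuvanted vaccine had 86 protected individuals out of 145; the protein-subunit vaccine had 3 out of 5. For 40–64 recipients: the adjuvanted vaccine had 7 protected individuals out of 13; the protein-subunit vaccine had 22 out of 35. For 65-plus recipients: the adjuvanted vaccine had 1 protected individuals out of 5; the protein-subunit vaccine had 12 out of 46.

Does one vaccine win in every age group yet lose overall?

Under-40: the adjuvanted vaccine 86/145 = 59.3%, the protein-subunit vaccine 3/5 = 60.0% → the protein-subunit vaccine
40–64: the adjuvanted vaccine 7/13 = 53.8%, the protein-subunit vaccine 22/35 = 62.9% → the protein-subunit vaccine
65-plus: the adjuvanted vaccine 1/5 = 20.0%, the protein-subunit vaccine 12/46 = 26.1% → the protein-subunit vaccine
Overall: the adjuvanted vaccine 94/163 = 57.7%, the protein-subunit vaccine 37/86 = 43.0% → the adjuvanted vaccine
The protein-subunit vaccine wins each age group but the adjuvanted vaccine wins overall — the comparison reverses. The protein-subunit vaccine's recipients skew toward 65-plus, which has a lower base rate.

Yes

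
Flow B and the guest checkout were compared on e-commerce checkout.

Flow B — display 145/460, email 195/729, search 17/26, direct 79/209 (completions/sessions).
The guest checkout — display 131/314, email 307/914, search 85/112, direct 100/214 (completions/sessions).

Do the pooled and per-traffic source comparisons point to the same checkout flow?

Yes

Display: Flow B 145/460 = 31.5%, the guest checkout 131/314 = 41.7% → the guest checkout
Email: Flow B 195/729 = 26.7%, the guest checkout 307/914 = 33.6% → the guest checkout
Search: Flow B 17/26 = 65.4%, the guest checkout 85/112 = 75.9% → the guest checkout
Direct: Flow B 79/209 = 37.8%, the guest checkout 100/214 = 46.7% → the guest checkout
Overall: Flow B 436/1424 = 30.6%, the guest checkout 623/1554 = 40.1% → the guest checkout
The guest checkout wins overall and in every traffic group — no reversal.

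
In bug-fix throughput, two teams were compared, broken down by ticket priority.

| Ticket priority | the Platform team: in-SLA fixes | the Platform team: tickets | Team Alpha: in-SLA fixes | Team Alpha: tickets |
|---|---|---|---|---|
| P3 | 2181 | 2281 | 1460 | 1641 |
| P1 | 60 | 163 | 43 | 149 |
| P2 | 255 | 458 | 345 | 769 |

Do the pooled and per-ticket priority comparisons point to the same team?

Yes

P3: the Platform team 2181/2281 = 95.6%, Team Alpha 1460/1641 = 89.0% → the Platform team
P1: the Platform team 60/163 = 36.8%, Team Alpha 43/149 = 28.9% → the Platform team
P2: the Platform team 255/458 = 55.7%, Team Alpha 345/769 = 44.9% → the Platform team
Overall: the Platform team 2496/2902 = 86.0%, Team Alpha 1848/2559 = 72.2% → the Platform team
The Platform team wins overall and in every ticket group — no reversal.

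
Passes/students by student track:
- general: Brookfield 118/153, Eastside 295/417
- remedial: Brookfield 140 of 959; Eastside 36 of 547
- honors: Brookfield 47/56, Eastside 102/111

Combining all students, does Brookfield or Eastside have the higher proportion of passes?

Eastside

General: Brookfield 118/153 = 77.1%, Eastside 295/417 = 70.7% → Brookfield
Remedial: Brookfield 140/959 = 14.6%, Eastside 36/547 = 6.6% → Brookfield
Honors: Brookfield 47/56 = 83.9%, Eastside 102/111 = 91.9% → Eastside
Overall: Brookfield 305/1168 = 26.1%, Eastside 433/1075 = 40.3% → Eastside
(Neither sweeps every student group, but Eastside has the higher pooled rate.)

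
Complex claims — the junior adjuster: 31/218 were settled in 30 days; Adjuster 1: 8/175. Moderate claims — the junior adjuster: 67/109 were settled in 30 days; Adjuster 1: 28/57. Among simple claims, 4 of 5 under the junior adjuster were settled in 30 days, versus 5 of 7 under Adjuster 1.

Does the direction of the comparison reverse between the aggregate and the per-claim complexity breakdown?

Complex: the junior adjuster 31/218 = 14.2%, Adjuster 1 8/175 = 4.6% → the junior adjuster
Moderate: the junior adjuster 67/109 = 61.5%, Adjuster 1 28/57 = 49.1% → the junior adjuster
Simple: the junior adjuster 4/5 = 80.0%, Adjuster 1 5/7 = 71.4% → the junior adjuster
Overall: the junior adjuster 102/332 = 30.7%, Adjuster 1 41/239 = 17.2% → the junior adjuster
The junior adjuster wins overall and in every claim group — no reversal.

No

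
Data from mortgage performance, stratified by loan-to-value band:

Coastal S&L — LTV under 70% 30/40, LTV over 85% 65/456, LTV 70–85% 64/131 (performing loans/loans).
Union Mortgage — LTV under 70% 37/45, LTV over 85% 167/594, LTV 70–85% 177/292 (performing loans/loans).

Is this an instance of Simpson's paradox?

No

LTV under 70%: Coastal S&L 30/40 = 75.0%, Union Mortgage 37/45 = 82.2% → Union Mortgage
LTV over 85%: Coastal S&L 65/456 = 14.3%, Union Mortgage 167/594 = 28.1% → Union Mortgage
LTV 70–85%: Coastal S&L 64/131 = 48.9%, Union Mortgage 177/292 = 60.6% → Union Mortgage
Overall: Coastal S&L 159/627 = 25.4%, Union Mortgage 381/931 = 40.9% → Union Mortgage
Union Mortgage wins overall and in every loan-to-value group — no reversal.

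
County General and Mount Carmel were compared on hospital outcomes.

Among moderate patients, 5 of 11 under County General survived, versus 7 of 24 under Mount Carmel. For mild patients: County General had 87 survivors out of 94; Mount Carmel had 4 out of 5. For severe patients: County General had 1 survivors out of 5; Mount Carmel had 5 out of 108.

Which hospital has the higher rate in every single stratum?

Moderate: County General 5/11 = 45.5%, Mount Carmel 7/24 = 29.2% → County General
Mild: County General 87/94 = 92.6%, Mount Carmel 4/5 = 80.0% → County General
Severe: County General 1/5 = 20.0%, Mount Carmel 5/108 = 4.6% → County General
County General has the higher rate in all 3 groups.

County General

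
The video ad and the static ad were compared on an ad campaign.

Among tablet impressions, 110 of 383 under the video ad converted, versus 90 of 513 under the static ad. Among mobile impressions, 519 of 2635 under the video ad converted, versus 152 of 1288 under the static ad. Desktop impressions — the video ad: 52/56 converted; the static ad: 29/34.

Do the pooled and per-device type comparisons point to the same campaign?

Tablet: the video ad 110/383 = 28.7%, the static ad 90/513 = 17.5% → the video ad
Mobile: the video ad 519/2635 = 19.7%, the static ad 152/1288 = 11.8% → the video ad
Desktop: the video ad 52/56 = 92.9%, the static ad 29/34 = 85.3% → the video ad
Overall: the video ad 681/3074 = 22.2%, the static ad 271/1835 = 14.8% → the video ad
The video ad wins overall and in every device group — no reversal.

Yes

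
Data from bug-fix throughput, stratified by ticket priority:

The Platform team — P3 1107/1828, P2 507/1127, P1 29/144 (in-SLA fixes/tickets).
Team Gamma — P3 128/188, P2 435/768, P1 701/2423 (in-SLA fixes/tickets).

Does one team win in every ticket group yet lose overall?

P3: the Platform team 1107/1828 = 60.6%, Team Gamma 128/188 = 68.1% → Team Gamma
P2: the Platform team 507/1127 = 45.0%, Team Gamma 435/768 = 56.6% → Team Gamma
P1: the Platform team 29/144 = 20.1%, Team Gamma 701/2423 = 28.9% → Team Gamma
Overall: the Platform team 1643/3099 = 53.0%, Team Gamma 1264/3379 = 37.4% → the Platform team
Team Gamma wins each ticket group but the Platform team wins overall — the comparison reverses. Team Gamma's tickets skew toward P1, which has a lower base rate.

Yes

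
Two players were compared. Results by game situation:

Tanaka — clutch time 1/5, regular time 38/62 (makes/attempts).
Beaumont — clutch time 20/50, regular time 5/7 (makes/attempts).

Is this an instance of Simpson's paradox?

Clutch time: Tanaka 1/5 = 20.0%, Beaumont 20/50 = 40.0% → Beaumont
Regular time: Tanaka 38/62 = 61.3%, Beaumont 5/7 = 71.4% → Beaumont
Overall: Tanaka 39/67 = 58.2%, Beaumont 25/57 = 43.9% → Tanaka
Beaumont wins each game group but Tanaka wins overall — the comparison reverses. Beaumont's attempts skew toward clutch time, which has a lower base rate.

Yes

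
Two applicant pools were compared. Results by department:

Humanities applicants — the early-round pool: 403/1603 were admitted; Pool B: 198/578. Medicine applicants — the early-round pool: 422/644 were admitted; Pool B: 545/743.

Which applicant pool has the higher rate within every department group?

Humanities: the early-round pool 403/1603 = 25.1%, Pool B 198/578 = 34.3% → Pool B
Medicine: the early-round pool 422/644 = 65.5%, Pool B 545/743 = 73.4% → Pool B
Pool B has the higher rate in both groups.

Pool B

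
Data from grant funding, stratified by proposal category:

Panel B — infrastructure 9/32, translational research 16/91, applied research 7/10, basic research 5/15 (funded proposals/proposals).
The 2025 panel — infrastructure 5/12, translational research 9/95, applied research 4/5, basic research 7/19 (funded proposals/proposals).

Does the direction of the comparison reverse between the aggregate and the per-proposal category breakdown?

Infrastructure: Panel B 9/32 = 28.1%, the 2025 panel 5/12 = 41.7% → the 2025 panel
Translational research: Panel B 16/91 = 17.6%, the 2025 panel 9/95 = 9.5% → Panel B
Applied research: Panel B 7/10 = 70.0%, the 2025 panel 4/5 = 80.0% → the 2025 panel
Basic research: Panel B 5/15 = 33.3%, the 2025 panel 7/19 = 36.8% → the 2025 panel
Overall: Panel B 37/148 = 25.0%, the 2025 panel 25/131 = 19.1% → Panel B
Neither sweeps: Panel B wins 1 of 4 groups, the 2025 panel wins 3. Panel B wins overall but not every group — no Simpson reversal.

No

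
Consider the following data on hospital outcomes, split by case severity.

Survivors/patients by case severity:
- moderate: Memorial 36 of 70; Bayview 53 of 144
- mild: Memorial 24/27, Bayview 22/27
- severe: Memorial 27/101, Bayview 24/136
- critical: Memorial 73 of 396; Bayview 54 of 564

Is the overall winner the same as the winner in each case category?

Yes

Moderate: Memorial 36/70 = 51.4%, Bayview 53/144 = 36.8% → Memorial
Mild: Memorial 24/27 = 88.9%, Bayview 22/27 = 81.5% → Memorial
Severe: Memorial 27/101 = 26.7%, Bayview 24/136 = 17.6% → Memorial
Critical: Memorial 73/396 = 18.4%, Bayview 54/564 = 9.6% → Memorial
Overall: Memorial 160/594 = 26.9%, Bayview 153/871 = 17.6% → Memorial
Memorial wins overall and in every case group — no reversal.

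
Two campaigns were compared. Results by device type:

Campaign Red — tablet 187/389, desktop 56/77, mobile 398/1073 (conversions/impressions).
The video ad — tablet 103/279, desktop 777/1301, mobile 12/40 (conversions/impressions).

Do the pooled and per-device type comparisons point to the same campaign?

No

Tablet: Campaign Red 187/389 = 48.1%, the video ad 103/279 = 36.9% → Campaign Red
Desktop: Campaign Red 56/77 = 72.7%, the video ad 777/1301 = 59.7% → Campaign Red
Mobile: Campaign Red 398/1073 = 37.1%, the video ad 12/40 = 30.0% → Campaign Red
Overall: Campaign Red 641/1539 = 41.7%, the video ad 892/1620 = 55.1% → the video ad
Campaign Red wins each device group but the video ad wins overall — the comparison reverses. Campaign Red's impressions skew toward mobile, which has a lower base rate.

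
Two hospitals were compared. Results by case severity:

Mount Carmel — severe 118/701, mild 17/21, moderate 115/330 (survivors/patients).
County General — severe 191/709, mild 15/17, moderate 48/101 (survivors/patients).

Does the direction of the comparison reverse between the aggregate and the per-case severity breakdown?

No

Severe: Mount Carmel 118/701 = 16.8%, County General 191/709 = 26.9% → County General
Mild: Mount Carmel 17/21 = 81.0%, County General 15/17 = 88.2% → County General
Moderate: Mount Carmel 115/330 = 34.8%, County General 48/101 = 47.5% → County General
Overall: Mount Carmel 250/1052 = 23.8%, County General 254/827 = 30.7% → County General
County General wins overall and in every case group — no reversal.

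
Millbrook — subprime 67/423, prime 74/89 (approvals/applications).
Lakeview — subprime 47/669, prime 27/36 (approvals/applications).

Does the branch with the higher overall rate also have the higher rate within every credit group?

Yes

Subprime: Millbrook 67/423 = 15.8%, Lakeview 47/669 = 7.0% → Millbrook
Prime: Millbrook 74/89 = 83.1%, Lakeview 27/36 = 75.0% → Millbrook
Overall: Millbrook 141/512 = 27.5%, Lakeview 74/705 = 10.5% → Millbrook
Millbrook wins overall and in every credit group — no reversal.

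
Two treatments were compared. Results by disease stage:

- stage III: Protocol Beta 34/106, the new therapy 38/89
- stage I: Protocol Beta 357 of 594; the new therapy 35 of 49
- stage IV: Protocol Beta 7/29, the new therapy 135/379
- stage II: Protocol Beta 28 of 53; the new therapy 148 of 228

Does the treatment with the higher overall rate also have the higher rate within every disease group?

Stage III: Protocol Beta 34/106 = 32.1%, the new therapy 38/89 = 42.7% → the new therapy
Stage I: Protocol Beta 357/594 = 60.1%, the new therapy 35/49 = 71.4% → the new therapy
Stage IV: Protocol Beta 7/29 = 24.1%, the new therapy 135/379 = 35.6% → the new therapy
Stage II: Protocol Beta 28/53 = 52.8%, the new therapy 148/228 = 64.9% → the new therapy
Overall: Protocol Beta 426/782 = 54.5%, the new therapy 356/745 = 47.8% → Protocol Beta
The new therapy wins each disease group but Protocol Beta wins overall — the comparison reverses. The new therapy's patients skew toward stage IV, which has a lower base rate.

No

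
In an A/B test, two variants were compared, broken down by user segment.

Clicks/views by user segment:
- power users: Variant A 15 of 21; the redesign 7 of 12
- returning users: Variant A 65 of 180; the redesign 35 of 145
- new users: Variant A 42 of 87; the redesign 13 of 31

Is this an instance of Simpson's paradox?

Power users: Variant A 15/21 = 71.4%, the redesign 7/12 = 58.3% → Variant A
Returning users: Variant A 65/180 = 36.1%, the redesign 35/145 = 24.1% → Variant A
New users: Variant A 42/87 = 48.3%, the redesign 13/31 = 41.9% → Variant A
Overall: Variant A 122/288 = 42.4%, the redesign 55/188 = 29.3% → Variant A
Variant A wins overall and in every user group — no reversal.

No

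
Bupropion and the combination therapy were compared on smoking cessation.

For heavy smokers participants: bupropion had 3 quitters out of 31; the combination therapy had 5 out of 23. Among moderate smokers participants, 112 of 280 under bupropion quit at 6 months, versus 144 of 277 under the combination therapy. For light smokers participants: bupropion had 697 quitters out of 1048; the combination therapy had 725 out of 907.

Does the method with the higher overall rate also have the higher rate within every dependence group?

Heavy smokers: bupropion 3/31 = 9.7%, the combination therapy 5/23 = 21.7% → the combination therapy
Moderate smokers: bupropion 112/280 = 40.0%, the combination therapy 144/277 = 52.0% → the combination therapy
Light smokers: bupropion 697/1048 = 66.5%, the combination therapy 725/907 = 79.9% → the combination therapy
Overall: bupropion 812/1359 = 59.7%, the combination therapy 874/1207 = 72.4% → the combination therapy
The combination therapy wins overall and in every dependence group — no reversal.

Yes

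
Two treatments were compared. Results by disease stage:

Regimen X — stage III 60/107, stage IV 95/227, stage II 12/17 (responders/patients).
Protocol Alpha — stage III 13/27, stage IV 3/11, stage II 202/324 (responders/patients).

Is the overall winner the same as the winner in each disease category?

Stage III: Regimen X 60/107 = 56.1%, Protocol Alpha 13/27 = 48.1% → Regimen X
Stage IV: Regimen X 95/227 = 41.9%, Protocol Alpha 3/11 = 27.3% → Regimen X
Stage II: Regimen X 12/17 = 70.6%, Protocol Alpha 202/324 = 62.3% → Regimen X
Overall: Regimen X 167/351 = 47.6%, Protocol Alpha 218/362 = 60.2% → Protocol Alpha
Regimen X wins each disease group but Protocol Alpha wins overall — the comparison reverses. Regimen X's patients skew toward stage IV, which has a lower base rate.

No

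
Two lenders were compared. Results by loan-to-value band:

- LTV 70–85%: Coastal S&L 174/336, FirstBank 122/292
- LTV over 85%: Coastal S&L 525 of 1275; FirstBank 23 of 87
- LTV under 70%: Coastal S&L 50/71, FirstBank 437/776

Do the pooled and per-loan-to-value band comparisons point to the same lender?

No

LTV 70–85%: Coastal S&L 174/336 = 51.8%, FirstBank 122/292 = 41.8% → Coastal S&L
LTV over 85%: Coastal S&L 525/1275 = 41.2%, FirstBank 23/87 = 26.4% → Coastal S&L
LTV under 70%: Coastal S&L 50/71 = 70.4%, FirstBank 437/776 = 56.3% → Coastal S&L
Overall: Coastal S&L 749/1682 = 44.5%, FirstBank 582/1155 = 50.4% → FirstBank
Coastal S&L wins each loan-to-value group but FirstBank wins overall — the comparison reverses. Coastal S&L's loans skew toward LTV over 85%, which has a lower base rate.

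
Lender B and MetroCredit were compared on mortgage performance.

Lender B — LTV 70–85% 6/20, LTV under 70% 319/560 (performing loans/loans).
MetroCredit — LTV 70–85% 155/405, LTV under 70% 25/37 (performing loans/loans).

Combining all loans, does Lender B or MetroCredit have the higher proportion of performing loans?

LTV 70–85%: Lender B 6/20 = 30.0%, MetroCredit 155/405 = 38.3% → MetroCredit
LTV under 70%: Lender B 319/560 = 57.0%, MetroCredit 25/37 = 67.6% → MetroCredit
Overall: Lender B 325/580 = 56.0%, MetroCredit 180/442 = 40.7% → Lender B
(MetroCredit wins every loan-to-value group but Lender B wins overall — MetroCredit's loans skew toward the low-rate LTV 70–85% group.)

Lender B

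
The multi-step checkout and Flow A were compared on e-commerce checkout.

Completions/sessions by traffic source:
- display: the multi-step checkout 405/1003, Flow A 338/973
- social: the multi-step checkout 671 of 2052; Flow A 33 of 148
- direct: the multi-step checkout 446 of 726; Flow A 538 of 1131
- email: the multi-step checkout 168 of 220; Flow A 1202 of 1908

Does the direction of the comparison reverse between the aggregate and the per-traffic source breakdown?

Display: the multi-step checkout 405/1003 = 40.4%, Flow A 338/973 = 34.7% → the multi-step checkout
Social: the multi-step checkout 671/2052 = 32.7%, Flow A 33/148 = 22.3% → the multi-step checkout
Direct: the multi-step checkout 446/726 = 61.4%, Flow A 538/1131 = 47.6% → the multi-step checkout
Email: the multi-step checkout 168/220 = 76.4%, Flow A 1202/1908 = 63.0% → the multi-step checkout
Overall: the multi-step checkout 1690/4001 = 42.2%, Flow A 2111/4160 = 50.7% → Flow A
The multi-step checkout wins each traffic group but Flow A wins overall — the comparison reverses. The multi-step checkout's sessions skew toward social, which has a lower base rate.

Yes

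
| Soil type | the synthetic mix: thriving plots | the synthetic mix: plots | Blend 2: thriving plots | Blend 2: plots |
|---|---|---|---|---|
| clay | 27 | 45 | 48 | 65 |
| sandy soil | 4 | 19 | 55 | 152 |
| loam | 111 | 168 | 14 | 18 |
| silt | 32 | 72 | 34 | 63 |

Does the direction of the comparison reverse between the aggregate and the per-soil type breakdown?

Yes

Clay: the synthetic mix 27/45 = 60.0%, Blend 2 48/65 = 73.8% → Blend 2
Sandy soil: the synthetic mix 4/19 = 21.1%, Blend 2 55/152 = 36.2% → Blend 2
Loam: the synthetic mix 111/168 = 66.1%, Blend 2 14/18 = 77.8% → Blend 2
Silt: the synthetic mix 32/72 = 44.4%, Blend 2 34/63 = 54.0% → Blend 2
Overall: the synthetic mix 174/304 = 57.2%, Blend 2 151/298 = 50.7% → the synthetic mix
Blend 2 wins each soil group but the synthetic mix wins overall — the comparison reverses. Blend 2's plots skew toward sandy soil, which has a lower base rate.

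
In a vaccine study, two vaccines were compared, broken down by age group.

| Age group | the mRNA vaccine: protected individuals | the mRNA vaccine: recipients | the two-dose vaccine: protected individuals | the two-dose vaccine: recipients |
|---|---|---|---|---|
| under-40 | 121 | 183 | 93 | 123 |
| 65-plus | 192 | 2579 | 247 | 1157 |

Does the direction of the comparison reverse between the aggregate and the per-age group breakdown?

Under-40: the mRNA vaccine 121/183 = 66.1%, the two-dose vaccine 93/123 = 75.6% → the two-dose vaccine
65-plus: the mRNA vaccine 192/2579 = 7.4%, the two-dose vaccine 247/1157 = 21.3% → the two-dose vaccine
Overall: the mRNA vaccine 313/2762 = 11.3%, the two-dose vaccine 340/1280 = 26.6% → the two-dose vaccine
The two-dose vaccine wins overall and in every age group — no reversal.

No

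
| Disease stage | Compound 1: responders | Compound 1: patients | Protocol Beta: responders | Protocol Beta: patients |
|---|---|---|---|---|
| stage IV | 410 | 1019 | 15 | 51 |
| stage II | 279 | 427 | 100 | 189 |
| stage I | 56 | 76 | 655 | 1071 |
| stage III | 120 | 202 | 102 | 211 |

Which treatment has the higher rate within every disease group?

Stage IV: Compound 1 410/1019 = 40.2%, Protocol Beta 15/51 = 29.4% → Compound 1
Stage II: Compound 1 279/427 = 65.3%, Protocol Beta 100/189 = 52.9% → Compound 1
Stage I: Compound 1 56/76 = 73.7%, Protocol Beta 655/1071 = 61.2% → Compound 1
Stage III: Compound 1 120/202 = 59.4%, Protocol Beta 102/211 = 48.3% → Compound 1
Compound 1 has the higher rate in all 4 groups.

Compound 1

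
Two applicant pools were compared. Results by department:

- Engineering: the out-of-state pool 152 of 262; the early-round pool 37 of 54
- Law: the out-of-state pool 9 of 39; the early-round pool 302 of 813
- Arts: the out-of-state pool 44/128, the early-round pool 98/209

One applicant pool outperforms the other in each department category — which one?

the early-round pool

Engineering: the out-of-state pool 152/262 = 58.0%, the early-round pool 37/54 = 68.5% → the early-round pool
Law: the out-of-state pool 9/39 = 23.1%, the early-round pool 302/813 = 37.1% → the early-round pool
Arts: the out-of-state pool 44/128 = 34.4%, the early-round pool 98/209 = 46.9% → the early-round pool
The early-round pool has the higher rate in all 3 groups.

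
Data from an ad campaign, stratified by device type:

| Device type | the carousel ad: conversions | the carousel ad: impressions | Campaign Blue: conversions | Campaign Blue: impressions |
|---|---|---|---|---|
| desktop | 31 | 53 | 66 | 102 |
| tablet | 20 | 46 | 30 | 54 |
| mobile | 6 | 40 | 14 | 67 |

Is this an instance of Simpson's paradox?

No

Desktop: the carousel ad 31/53 = 58.5%, Campaign Blue 66/102 = 64.7% → Campaign Blue
Tablet: the carousel ad 20/46 = 43.5%, Campaign Blue 30/54 = 55.6% → Campaign Blue
Mobile: the carousel ad 6/40 = 15.0%, Campaign Blue 14/67 = 20.9% → Campaign Blue
Overall: the carousel ad 57/139 = 41.0%, Campaign Blue 110/223 = 49.3% → Campaign Blue
Campaign Blue wins overall and in every device group — no reversal.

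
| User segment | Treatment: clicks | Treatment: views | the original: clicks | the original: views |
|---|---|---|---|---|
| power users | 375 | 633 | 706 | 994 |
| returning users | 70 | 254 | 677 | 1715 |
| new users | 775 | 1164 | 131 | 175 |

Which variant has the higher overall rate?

Treatment

Power users: Treatment 375/633 = 59.2%, the original 706/994 = 71.0% → the original
Returning users: Treatment 70/254 = 27.6%, the original 677/1715 = 39.5% → the original
New users: Treatment 775/1164 = 66.6%, the original 131/175 = 74.9% → the original
Overall: Treatment 1220/2051 = 59.5%, the original 1514/2884 = 52.5% → Treatment
(The original wins every user group but Treatment wins overall — the original's views skew toward the low-rate returning users group.)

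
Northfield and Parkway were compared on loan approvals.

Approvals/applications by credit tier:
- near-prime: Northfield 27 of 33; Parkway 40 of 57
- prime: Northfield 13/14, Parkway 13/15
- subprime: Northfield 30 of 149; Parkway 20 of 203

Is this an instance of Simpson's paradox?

No

Near-prime: Northfield 27/33 = 81.8%, Parkway 40/57 = 70.2% → Northfield
Prime: Northfield 13/14 = 92.9%, Parkway 13/15 = 86.7% → Northfield
Subprime: Northfield 30/149 = 20.1%, Parkway 20/203 = 9.9% → Northfield
Overall: Northfield 70/196 = 35.7%, Parkway 73/275 = 26.5% → Northfield
Northfield wins overall and in every credit group — no reversal.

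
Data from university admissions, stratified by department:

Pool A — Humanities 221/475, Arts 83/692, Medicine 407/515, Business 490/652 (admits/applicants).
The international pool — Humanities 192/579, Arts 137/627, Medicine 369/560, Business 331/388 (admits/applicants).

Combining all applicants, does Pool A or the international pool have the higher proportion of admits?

Pool A

Humanities: Pool A 221/475 = 46.5%, the international pool 192/579 = 33.2% → Pool A
Arts: Pool A 83/692 = 12.0%, the international pool 137/627 = 21.9% → the international pool
Medicine: Pool A 407/515 = 79.0%, the international pool 369/560 = 65.9% → Pool A
Business: Pool A 490/652 = 75.2%, the international pool 331/388 = 85.3% → the international pool
Overall: Pool A 1201/2334 = 51.5%, the international pool 1029/2154 = 47.8% → Pool A
(Neither sweeps every department group, but Pool A has the higher pooled rate.)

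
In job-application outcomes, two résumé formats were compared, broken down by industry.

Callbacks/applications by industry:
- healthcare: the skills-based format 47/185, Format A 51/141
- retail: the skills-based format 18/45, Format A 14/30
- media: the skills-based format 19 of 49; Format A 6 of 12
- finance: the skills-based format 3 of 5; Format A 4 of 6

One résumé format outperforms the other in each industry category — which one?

Healthcare: the skills-based format 47/185 = 25.4%, Format A 51/141 = 36.2% → Format A
Retail: the skills-based format 18/45 = 40.0%, Format A 14/30 = 46.7% → Format A
Media: the skills-based format 19/49 = 38.8%, Format A 6/12 = 50.0% → Format A
Finance: the skills-based format 3/5 = 60.0%, Format A 4/6 = 66.7% → Format A
Format A has the higher rate in all 4 groups.

Format A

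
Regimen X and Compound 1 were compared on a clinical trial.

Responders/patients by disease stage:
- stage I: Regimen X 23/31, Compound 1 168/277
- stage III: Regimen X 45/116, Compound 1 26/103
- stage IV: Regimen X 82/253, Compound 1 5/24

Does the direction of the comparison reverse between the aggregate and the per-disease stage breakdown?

Yes

Stage I: Regimen X 23/31 = 74.2%, Compound 1 168/277 = 60.6% → Regimen X
Stage III: Regimen X 45/116 = 38.8%, Compound 1 26/103 = 25.2% → Regimen X
Stage IV: Regimen X 82/253 = 32.4%, Compound 1 5/24 = 20.8% → Regimen X
Overall: Regimen X 150/400 = 37.5%, Compound 1 199/404 = 49.3% → Compound 1
Regimen X wins each disease group but Compound 1 wins overall — the comparison reverses. Regimen X's patients skew toward stage IV, which has a lower base rate.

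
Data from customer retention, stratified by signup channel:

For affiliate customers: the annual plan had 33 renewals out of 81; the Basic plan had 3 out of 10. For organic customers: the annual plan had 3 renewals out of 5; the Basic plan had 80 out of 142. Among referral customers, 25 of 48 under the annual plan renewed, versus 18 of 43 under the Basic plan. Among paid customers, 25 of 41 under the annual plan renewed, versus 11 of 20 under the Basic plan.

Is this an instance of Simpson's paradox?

Affiliate: the annual plan 33/81 = 40.7%, the Basic plan 3/10 = 30.0% → the annual plan
Organic: the annual plan 3/5 = 60.0%, the Basic plan 80/142 = 56.3% → the annual plan
Referral: the annual plan 25/48 = 52.1%, the Basic plan 18/43 = 41.9% → the annual plan
Paid: the annual plan 25/41 = 61.0%, the Basic plan 11/20 = 55.0% → the annual plan
Overall: the annual plan 86/175 = 49.1%, the Basic plan 112/215 = 52.1% → the Basic plan
The annual plan wins each signup group but the Basic plan wins overall — the comparison reverses. The annual plan's customers skew toward affiliate, which has a lower base rate.

Yes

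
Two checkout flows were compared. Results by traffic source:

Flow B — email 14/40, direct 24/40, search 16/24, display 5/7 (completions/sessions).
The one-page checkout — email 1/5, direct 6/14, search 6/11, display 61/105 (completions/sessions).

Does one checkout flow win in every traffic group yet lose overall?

Yes

Email: Flow B 14/40 = 35.0%, the one-page checkout 1/5 = 20.0% → Flow B
Direct: Flow B 24/40 = 60.0%, the one-page checkout 6/14 = 42.9% → Flow B
Search: Flow B 16/24 = 66.7%, the one-page checkout 6/11 = 54.5% → Flow B
Display: Flow B 5/7 = 71.4%, the one-page checkout 61/105 = 58.1% → Flow B
Overall: Flow B 59/111 = 53.2%, the one-page checkout 74/135 = 54.8% → the one-page checkout
Flow B wins each traffic group but the one-page checkout wins overall — the comparison reverses. Flow B's sessions skew toward email, which has a lower base rate.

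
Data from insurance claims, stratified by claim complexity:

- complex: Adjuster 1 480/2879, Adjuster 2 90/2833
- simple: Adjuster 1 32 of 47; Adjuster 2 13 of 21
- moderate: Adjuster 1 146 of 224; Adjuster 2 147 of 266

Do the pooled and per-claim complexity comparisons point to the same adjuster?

Yes

Complex: Adjuster 1 480/2879 = 16.7%, Adjuster 2 90/2833 = 3.2% → Adjuster 1
Simple: Adjuster 1 32/47 = 68.1%, Adjuster 2 13/21 = 61.9% → Adjuster 1
Moderate: Adjuster 1 146/224 = 65.2%, Adjuster 2 147/266 = 55.3% → Adjuster 1
Overall: Adjuster 1 658/3150 = 20.9%, Adjuster 2 250/3120 = 8.0% → Adjuster 1
Adjuster 1 wins overall and in every claim group — no reversal.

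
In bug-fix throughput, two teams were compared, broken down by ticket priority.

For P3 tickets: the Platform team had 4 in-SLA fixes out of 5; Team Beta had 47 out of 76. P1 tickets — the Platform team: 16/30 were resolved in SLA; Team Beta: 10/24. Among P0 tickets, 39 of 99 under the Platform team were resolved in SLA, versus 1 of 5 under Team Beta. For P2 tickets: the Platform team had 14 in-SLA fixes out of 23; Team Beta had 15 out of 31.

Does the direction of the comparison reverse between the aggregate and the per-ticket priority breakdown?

Yes

P3: the Platform team 4/5 = 80.0%, Team Beta 47/76 = 61.8% → the Platform team
P1: the Platform team 16/30 = 53.3%, Team Beta 10/24 = 41.7% → the Platform team
P0: the Platform team 39/99 = 39.4%, Team Beta 1/5 = 20.0% → the Platform team
P2: the Platform team 14/23 = 60.9%, Team Beta 15/31 = 48.4% → the Platform team
Overall: the Platform team 73/157 = 46.5%, Team Beta 73/136 = 53.7% → Team Beta
The Platform team wins each ticket group but Team Beta wins overall — the comparison reverses. The Platform team's tickets skew toward P0, which has a lower base rate.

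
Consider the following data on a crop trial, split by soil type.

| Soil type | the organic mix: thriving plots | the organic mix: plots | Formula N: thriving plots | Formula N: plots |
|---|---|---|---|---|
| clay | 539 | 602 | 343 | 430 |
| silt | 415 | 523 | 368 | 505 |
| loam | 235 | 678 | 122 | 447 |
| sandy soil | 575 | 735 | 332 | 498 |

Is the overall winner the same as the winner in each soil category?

Clay: the organic mix 539/602 = 89.5%, Formula N 343/430 = 79.8% → the organic mix
Silt: the organic mix 415/523 = 79.3%, Formula N 368/505 = 72.9% → the organic mix
Loam: the organic mix 235/678 = 34.7%, Formula N 122/447 = 27.3% → the organic mix
Sandy soil: the organic mix 575/735 = 78.2%, Formula N 332/498 = 66.7% → the organic mix
Overall: the organic mix 1764/2538 = 69.5%, Formula N 1165/1880 = 62.0% → the organic mix
The organic mix wins overall and in every soil group — no reversal.

Yes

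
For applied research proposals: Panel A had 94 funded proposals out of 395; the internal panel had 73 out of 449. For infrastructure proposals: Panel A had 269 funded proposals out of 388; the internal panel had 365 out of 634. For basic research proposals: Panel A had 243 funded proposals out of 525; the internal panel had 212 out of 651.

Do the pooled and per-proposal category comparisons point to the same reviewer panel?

Yes

Applied research: Panel A 94/395 = 23.8%, the internal panel 73/449 = 16.3% → Panel A
Infrastructure: Panel A 269/388 = 69.3%, the internal panel 365/634 = 57.6% → Panel A
Basic research: Panel A 243/525 = 46.3%, the internal panel 212/651 = 32.6% → Panel A
Overall: Panel A 606/1308 = 46.3%, the internal panel 650/1734 = 37.5% → Panel A
Panel A wins overall and in every proposal group — no reversal.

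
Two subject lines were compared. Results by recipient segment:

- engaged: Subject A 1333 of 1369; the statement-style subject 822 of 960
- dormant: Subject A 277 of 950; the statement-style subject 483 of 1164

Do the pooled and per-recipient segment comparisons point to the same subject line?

No

Engaged: Subject A 1333/1369 = 97.4%, the statement-style subject 822/960 = 85.6% → Subject A
Dormant: Subject A 277/950 = 29.2%, the statement-style subject 483/1164 = 41.5% → the statement-style subject
Overall: Subject A 1610/2319 = 69.4%, the statement-style subject 1305/2124 = 61.4% → Subject A
Neither sweeps: Subject A wins 1 of 2 groups, the statement-style subject wins 1. Subject A wins overall but not every group — no Simpson reversal.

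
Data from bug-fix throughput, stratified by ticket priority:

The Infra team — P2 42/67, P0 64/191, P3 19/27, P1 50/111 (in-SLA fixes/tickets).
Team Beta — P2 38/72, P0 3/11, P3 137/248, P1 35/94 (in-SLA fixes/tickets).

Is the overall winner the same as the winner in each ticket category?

No

P2: the Infra team 42/67 = 62.7%, Team Beta 38/72 = 52.8% → the Infra team
P0: the Infra team 64/191 = 33.5%, Team Beta 3/11 = 27.3% → the Infra team
P3: the Infra team 19/27 = 70.4%, Team Beta 137/248 = 55.2% → the Infra team
P1: the Infra team 50/111 = 45.0%, Team Beta 35/94 = 37.2% → the Infra team
Overall: the Infra team 175/396 = 44.2%, Team Beta 213/425 = 50.1% → Team Beta
The Infra team wins each ticket group but Team Beta wins overall — the comparison reverses. The Infra team's tickets skew toward P0, which has a lower base rate.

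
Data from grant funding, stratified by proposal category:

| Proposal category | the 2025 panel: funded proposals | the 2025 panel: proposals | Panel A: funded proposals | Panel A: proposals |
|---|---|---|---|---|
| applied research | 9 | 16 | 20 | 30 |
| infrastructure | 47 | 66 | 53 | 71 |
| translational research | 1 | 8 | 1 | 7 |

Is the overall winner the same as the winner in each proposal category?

Yes

Applied research: the 2025 panel 9/16 = 56.2%, Panel A 20/30 = 66.7% → Panel A
Infrastructure: the 2025 panel 47/66 = 71.2%, Panel A 53/71 = 74.6% → Panel A
Translational research: the 2025 panel 1/8 = 12.5%, Panel A 1/7 = 14.3% → Panel A
Overall: the 2025 panel 57/90 = 63.3%, Panel A 74/108 = 68.5% → Panel A
Panel A wins overall and in every proposal group — no reversal.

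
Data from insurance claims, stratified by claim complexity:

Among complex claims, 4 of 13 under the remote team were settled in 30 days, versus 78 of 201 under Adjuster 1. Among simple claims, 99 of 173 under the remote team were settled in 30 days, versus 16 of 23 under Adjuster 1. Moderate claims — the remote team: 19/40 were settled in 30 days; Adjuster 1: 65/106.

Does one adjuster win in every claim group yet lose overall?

Complex: the remote team 4/13 = 30.8%, Adjuster 1 78/201 = 38.8% → Adjuster 1
Simple: the remote team 99/173 = 57.2%, Adjuster 1 16/23 = 69.6% → Adjuster 1
Moderate: the remote team 19/40 = 47.5%, Adjuster 1 65/106 = 61.3% → Adjuster 1
Overall: the remote team 122/226 = 54.0%, Adjuster 1 159/330 = 48.2% → the remote team
Adjuster 1 wins each claim group but the remote team wins overall — the comparison reverses. Adjuster 1's claims skew toward complex, which has a lower base rate.

Yes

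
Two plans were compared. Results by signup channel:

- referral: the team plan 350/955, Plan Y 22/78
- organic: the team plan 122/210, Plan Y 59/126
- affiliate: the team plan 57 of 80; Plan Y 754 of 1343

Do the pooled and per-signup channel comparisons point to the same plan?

Referral: the team plan 350/955 = 36.6%, Plan Y 22/78 = 28.2% → the team plan
Organic: the team plan 122/210 = 58.1%, Plan Y 59/126 = 46.8% → the team plan
Affiliate: the team plan 57/80 = 71.2%, Plan Y 754/1343 = 56.1% → the team plan
Overall: the team plan 529/1245 = 42.5%, Plan Y 835/1547 = 54.0% → Plan Y
The team plan wins each signup group but Plan Y wins overall — the comparison reverses. The team plan's customers skew toward referral, which has a lower base rate.

No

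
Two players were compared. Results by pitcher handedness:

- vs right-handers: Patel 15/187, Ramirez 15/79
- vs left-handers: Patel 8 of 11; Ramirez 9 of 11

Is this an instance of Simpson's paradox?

No

Vs right-handers: Patel 15/187 = 8.0%, Ramirez 15/79 = 19.0% → Ramirez
Vs left-handers: Patel 8/11 = 72.7%, Ramirez 9/11 = 81.8% → Ramirez
Overall: Patel 23/198 = 11.6%, Ramirez 24/90 = 26.7% → Ramirez
Ramirez wins overall and in every pitcher group — no reversal.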